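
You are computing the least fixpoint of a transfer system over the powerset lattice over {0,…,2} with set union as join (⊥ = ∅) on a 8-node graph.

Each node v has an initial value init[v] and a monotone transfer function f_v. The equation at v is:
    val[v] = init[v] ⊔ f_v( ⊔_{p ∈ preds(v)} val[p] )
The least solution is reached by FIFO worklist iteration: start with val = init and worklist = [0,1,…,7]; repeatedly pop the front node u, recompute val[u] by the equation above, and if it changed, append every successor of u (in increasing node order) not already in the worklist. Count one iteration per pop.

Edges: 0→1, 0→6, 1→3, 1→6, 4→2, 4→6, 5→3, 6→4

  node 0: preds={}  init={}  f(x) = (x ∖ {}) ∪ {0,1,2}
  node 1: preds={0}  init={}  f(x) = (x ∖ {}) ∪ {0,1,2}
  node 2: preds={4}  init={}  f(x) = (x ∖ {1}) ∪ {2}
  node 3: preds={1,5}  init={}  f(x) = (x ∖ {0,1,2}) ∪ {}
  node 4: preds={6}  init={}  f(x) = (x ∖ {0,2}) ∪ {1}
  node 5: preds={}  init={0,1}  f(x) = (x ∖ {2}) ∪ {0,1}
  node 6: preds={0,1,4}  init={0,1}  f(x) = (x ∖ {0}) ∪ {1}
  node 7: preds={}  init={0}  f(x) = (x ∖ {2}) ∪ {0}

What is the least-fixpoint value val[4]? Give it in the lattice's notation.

Worklist (10 pops):
  #1 pop 0: in={} → {0,1,2} (was {}); enqueue []
  #2 pop 1: in={0,1,2} → {0,1,2} (was {}); enqueue []
  #3 pop 2: in={} → {2} (was {}); enqueue []
  #4 pop 3: in={0,1,2} → {} (no change)
  #5 pop 4: in={0,1} → {1} (was {}); enqueue [2]
  #6 pop 5: in={} → {0,1} (no change)
  #7 pop 6: in={0,1,2} → {0,1,2} (was {0,1}); enqueue [4]
  #8 pop 7: in={} → {0} (no change)
  #9 pop 2: in={1} → {2} (no change)
  #10 pop 4: in={0,1,2} → {1} (no change)

Fixpoint:
  val[0] = {0,1,2}
  val[1] = {0,1,2}
  val[2] = {2}
  val[3] = {}
  val[4] = {1}
  val[5] = {0,1}
  val[6] = {0,1,2}
  val[7] = {0}

{1}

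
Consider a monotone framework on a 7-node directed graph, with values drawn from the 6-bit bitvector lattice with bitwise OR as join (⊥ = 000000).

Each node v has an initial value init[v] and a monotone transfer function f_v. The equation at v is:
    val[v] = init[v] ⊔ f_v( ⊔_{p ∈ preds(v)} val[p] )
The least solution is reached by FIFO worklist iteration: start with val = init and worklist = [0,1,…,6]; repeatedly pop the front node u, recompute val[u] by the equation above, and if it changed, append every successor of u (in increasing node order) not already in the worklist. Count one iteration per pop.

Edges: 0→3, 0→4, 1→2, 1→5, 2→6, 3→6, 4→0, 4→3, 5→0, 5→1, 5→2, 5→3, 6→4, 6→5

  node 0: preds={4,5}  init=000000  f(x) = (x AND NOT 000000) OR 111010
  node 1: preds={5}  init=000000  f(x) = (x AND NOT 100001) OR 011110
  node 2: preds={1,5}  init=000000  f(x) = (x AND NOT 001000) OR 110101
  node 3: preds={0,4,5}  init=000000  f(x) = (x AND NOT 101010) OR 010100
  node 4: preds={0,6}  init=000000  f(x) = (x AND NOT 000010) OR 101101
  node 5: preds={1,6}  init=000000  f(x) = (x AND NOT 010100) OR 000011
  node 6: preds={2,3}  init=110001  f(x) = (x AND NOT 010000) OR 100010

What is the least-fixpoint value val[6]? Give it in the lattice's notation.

Trace (14 dequeues):
  [1] u=0 | in 000000 | out 111010 | prev 000000 | push {}
  [2] u=1 | in 000000 | out 011110 | prev 000000 | push {}
  [3] u=2 | in 011110 | out 110111 | prev 000000 | push {}
  [4] u=3 | in 111010 | out 010100 | prev 000000 | push {}
  [5] u=4 | in 111011 | out 111101 | prev 000000 | push {0,3}
  [6] u=5 | in 111111 | out 101011 | prev 000000 | push {1,2}
  [7] u=6 | in 110111 | out 110111 | prev 110001 | push {4,5}
  [8] u=0 | in 111111 | out 111111 | prev 111010 | push {}
  [9] u=3 | in 111111 | out 010101 | prev 010100 | push {6}
  [10] u=1 | in 101011 | out 011110 | ==
  [11] u=2 | in 111111 | out 110111 | ==
  [12] u=4 | in 111111 | out 111101 | ==
  [13] u=5 | in 111111 | out 101011 | ==
  [14] u=6 | in 110111 | out 110111 | ==

Converged values:
  [0] 111111
  [1] 011110
  [2] 110111
  [3] 010101
  [4] 111101
  [5] 101011
  [6] 110111

110111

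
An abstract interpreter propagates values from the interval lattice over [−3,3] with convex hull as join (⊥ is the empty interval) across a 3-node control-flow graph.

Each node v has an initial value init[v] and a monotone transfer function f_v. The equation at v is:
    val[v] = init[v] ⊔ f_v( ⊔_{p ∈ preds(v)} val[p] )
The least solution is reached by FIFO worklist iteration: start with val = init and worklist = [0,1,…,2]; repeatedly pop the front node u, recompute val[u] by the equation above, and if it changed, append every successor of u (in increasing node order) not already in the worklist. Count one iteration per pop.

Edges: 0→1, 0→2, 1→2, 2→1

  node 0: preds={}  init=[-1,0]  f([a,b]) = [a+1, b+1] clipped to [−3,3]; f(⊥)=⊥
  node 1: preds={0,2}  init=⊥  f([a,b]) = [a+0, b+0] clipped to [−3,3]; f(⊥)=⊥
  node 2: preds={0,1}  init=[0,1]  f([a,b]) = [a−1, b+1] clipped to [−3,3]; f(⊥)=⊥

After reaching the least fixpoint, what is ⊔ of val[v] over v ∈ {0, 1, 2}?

[-3,3]

Iteration log — 7 steps:
  step 1. node 0  ⊔preds=⊥  new=[-1,0]  stable
  step 2. node 1  ⊔preds=[-1,1]  new=[-1,1]  old=⊥  +wl: 
  step 3. node 2  ⊔preds=[-1,1]  new=[-2,2]  old=[0,1]  +wl: 1
  step 4. node 1  ⊔preds=[-2,2]  new=[-2,2]  old=[-1,1]  +wl: 2
  step 5. node 2  ⊔preds=[-2,2]  new=[-3,3]  old=[-2,2]  +wl: 1
  step 6. node 1  ⊔preds=[-3,3]  new=[-3,3]  old=[-2,2]  +wl: 2
  step 7. node 2  ⊔preds=[-3,3]  new=[-3,3]  stable

Least fixpoint reached:
  node 0: [-1,0]
  node 1: [-3,3]
  node 2: [-3,3]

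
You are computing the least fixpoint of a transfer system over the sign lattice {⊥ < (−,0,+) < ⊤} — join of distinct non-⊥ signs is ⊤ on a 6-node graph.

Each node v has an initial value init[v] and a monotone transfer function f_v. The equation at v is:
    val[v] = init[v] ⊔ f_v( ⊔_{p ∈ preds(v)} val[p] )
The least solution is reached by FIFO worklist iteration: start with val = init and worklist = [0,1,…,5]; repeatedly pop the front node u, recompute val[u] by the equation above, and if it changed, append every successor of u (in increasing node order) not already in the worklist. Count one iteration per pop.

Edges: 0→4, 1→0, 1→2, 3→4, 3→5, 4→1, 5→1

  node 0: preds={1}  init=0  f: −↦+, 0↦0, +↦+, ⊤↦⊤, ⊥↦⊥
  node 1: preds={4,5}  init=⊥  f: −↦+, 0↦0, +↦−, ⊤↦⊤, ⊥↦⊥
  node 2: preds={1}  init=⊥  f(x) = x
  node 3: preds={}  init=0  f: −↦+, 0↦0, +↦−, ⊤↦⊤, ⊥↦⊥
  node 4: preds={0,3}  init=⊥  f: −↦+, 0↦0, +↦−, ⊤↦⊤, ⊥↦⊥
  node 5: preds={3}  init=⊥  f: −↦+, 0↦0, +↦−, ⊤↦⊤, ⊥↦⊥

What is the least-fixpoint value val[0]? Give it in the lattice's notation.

0

Worklist (9 pops):
  #1 pop 0: in=⊥ → 0 (no change)
  #2 pop 1: in=⊥ → ⊥ (no change)
  #3 pop 2: in=⊥ → ⊥ (no change)
  #4 pop 3: in=⊥ → 0 (no change)
  #5 pop 4: in=0 → 0 (was ⊥); enqueue [1]
  #6 pop 5: in=0 → 0 (was ⊥); enqueue []
  #7 pop 1: in=0 → 0 (was ⊥); enqueue [0,2]
  #8 pop 0: in=0 → 0 (no change)
  #9 pop 2: in=0 → 0 (was ⊥); enqueue []

Fixpoint:
  val[0] = 0
  val[1] = 0
  val[2] = 0
  val[3] = 0
  val[4] = 0
  val[5] = 0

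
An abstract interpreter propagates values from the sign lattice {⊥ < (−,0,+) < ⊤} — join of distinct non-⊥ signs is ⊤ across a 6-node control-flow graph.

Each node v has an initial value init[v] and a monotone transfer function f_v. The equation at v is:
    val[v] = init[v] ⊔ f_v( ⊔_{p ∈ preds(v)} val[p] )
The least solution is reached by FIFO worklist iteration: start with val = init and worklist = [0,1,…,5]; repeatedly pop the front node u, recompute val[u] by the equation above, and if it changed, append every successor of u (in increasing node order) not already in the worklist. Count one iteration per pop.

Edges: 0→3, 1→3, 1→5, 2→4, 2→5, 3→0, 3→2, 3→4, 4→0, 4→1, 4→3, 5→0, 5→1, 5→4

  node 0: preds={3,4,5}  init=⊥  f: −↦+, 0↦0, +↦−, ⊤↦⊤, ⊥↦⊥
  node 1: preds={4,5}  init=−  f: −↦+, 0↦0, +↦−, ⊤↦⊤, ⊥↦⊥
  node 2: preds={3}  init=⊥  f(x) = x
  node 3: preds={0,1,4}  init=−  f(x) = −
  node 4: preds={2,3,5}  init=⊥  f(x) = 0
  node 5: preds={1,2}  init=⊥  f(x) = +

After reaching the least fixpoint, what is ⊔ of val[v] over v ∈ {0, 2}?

⊤

Trace (11 dequeues):
  [1] u=0 | in − | out + | prev ⊥ | push {}
  [2] u=1 | in ⊥ | out − | ==
  [3] u=2 | in − | out − | prev ⊥ | push {}
  [4] u=3 | in ⊤ | out − | ==
  [5] u=4 | in − | out 0 | prev ⊥ | push {0,1,3}
  [6] u=5 | in − | out + | prev ⊥ | push {4}
  [7] u=0 | in ⊤ | out ⊤ | prev + | push {}
  [8] u=1 | in ⊤ | out ⊤ | prev − | push {5}
  [9] u=3 | in ⊤ | out − | ==
  [10] u=4 | in ⊤ | out 0 | ==
  [11] u=5 | in ⊤ | out + | ==

Converged values:
  [0] ⊤
  [1] ⊤
  [2] −
  [3] −
  [4] 0
  [5] +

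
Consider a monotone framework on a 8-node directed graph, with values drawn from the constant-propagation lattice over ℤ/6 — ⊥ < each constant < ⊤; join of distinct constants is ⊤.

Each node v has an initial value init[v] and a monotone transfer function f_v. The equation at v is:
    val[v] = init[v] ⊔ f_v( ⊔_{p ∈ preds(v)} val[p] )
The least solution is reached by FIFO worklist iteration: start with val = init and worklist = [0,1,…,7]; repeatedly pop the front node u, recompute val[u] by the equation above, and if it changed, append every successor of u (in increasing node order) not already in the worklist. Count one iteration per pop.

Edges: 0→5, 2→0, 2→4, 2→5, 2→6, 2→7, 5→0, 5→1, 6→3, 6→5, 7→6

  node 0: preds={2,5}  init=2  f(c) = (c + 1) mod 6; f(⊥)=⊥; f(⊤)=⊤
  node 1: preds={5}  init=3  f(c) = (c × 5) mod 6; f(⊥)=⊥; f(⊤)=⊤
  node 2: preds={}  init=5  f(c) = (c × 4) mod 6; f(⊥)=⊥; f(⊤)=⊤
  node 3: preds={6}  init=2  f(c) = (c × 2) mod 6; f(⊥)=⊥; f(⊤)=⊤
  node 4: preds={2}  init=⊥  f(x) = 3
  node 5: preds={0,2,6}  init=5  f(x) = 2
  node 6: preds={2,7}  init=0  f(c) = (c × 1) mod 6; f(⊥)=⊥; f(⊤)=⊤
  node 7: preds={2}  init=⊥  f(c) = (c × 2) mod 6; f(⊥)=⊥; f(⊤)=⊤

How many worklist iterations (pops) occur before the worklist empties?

Iteration log — 13 steps:
  step 1. node 0  ⊔preds=5  new=⊤  old=2  +wl: 
  step 2. node 1  ⊔preds=5  new=⊤  old=3  +wl: 
  step 3. node 2  ⊔preds=⊥  new=5  stable
  step 4. node 3  ⊔preds=0  new=⊤  old=2  +wl: 
  step 5. node 4  ⊔preds=5  new=3  old=⊥  +wl: 
  step 6. node 5  ⊔preds=⊤  new=⊤  old=5  +wl: 0,1
  step 7. node 6  ⊔preds=5  new=⊤  old=0  +wl: 3,5
  step 8. node 7  ⊔preds=5  new=4  old=⊥  +wl: 6
  step 9. node 0  ⊔preds=⊤  new=⊤  stable
  step 10. node 1  ⊔preds=⊤  new=⊤  stable
  step 11. node 3  ⊔preds=⊤  new=⊤  stable
  step 12. node 5  ⊔preds=⊤  new=⊤  stable
  step 13. node 6  ⊔preds=⊤  new=⊤  stable

Least fixpoint reached:
  node 0: ⊤
  node 1: ⊤
  node 2: 5
  node 3: ⊤
  node 4: 3
  node 5: ⊤
  node 6: ⊤
  node 7: 4

13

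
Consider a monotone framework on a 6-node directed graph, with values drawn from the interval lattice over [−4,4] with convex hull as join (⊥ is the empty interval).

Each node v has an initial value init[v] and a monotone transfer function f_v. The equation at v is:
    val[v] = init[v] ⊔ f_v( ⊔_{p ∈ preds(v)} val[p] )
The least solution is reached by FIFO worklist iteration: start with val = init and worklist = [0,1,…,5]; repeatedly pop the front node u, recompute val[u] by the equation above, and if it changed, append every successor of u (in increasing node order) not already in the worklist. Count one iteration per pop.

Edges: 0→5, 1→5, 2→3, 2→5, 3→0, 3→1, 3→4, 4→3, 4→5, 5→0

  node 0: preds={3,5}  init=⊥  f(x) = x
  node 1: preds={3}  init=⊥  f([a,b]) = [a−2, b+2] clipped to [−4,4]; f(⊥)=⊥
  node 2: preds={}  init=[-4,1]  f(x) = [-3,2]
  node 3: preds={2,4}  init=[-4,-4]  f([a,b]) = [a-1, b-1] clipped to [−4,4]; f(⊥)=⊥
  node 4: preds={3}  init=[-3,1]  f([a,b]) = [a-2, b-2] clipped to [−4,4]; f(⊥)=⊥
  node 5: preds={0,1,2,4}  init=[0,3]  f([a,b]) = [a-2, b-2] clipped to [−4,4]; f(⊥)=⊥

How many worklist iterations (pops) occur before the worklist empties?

10

Trace (10 dequeues):
  [1] u=0 | in [-4,3] | out [-4,3] | prev ⊥ | push {}
  [2] u=1 | in [-4,-4] | out [-4,-2] | prev ⊥ | push {}
  [3] u=2 | in ⊥ | out [-4,2] | prev [-4,1] | push {}
  [4] u=3 | in [-4,2] | out [-4,1] | prev [-4,-4] | push {0,1}
  [5] u=4 | in [-4,1] | out [-4,1] | prev [-3,1] | push {3}
  [6] u=5 | in [-4,3] | out [-4,3] | prev [0,3] | push {}
  [7] u=0 | in [-4,3] | out [-4,3] | ==
  [8] u=1 | in [-4,1] | out [-4,3] | prev [-4,-2] | push {5}
  [9] u=3 | in [-4,2] | out [-4,1] | ==
  [10] u=5 | in [-4,3] | out [-4,3] | ==

Converged values:
  [0] [-4,3]
  [1] [-4,3]
  [2] [-4,2]
  [3] [-4,1]
  [4] [-4,1]
  [5] [-4,3]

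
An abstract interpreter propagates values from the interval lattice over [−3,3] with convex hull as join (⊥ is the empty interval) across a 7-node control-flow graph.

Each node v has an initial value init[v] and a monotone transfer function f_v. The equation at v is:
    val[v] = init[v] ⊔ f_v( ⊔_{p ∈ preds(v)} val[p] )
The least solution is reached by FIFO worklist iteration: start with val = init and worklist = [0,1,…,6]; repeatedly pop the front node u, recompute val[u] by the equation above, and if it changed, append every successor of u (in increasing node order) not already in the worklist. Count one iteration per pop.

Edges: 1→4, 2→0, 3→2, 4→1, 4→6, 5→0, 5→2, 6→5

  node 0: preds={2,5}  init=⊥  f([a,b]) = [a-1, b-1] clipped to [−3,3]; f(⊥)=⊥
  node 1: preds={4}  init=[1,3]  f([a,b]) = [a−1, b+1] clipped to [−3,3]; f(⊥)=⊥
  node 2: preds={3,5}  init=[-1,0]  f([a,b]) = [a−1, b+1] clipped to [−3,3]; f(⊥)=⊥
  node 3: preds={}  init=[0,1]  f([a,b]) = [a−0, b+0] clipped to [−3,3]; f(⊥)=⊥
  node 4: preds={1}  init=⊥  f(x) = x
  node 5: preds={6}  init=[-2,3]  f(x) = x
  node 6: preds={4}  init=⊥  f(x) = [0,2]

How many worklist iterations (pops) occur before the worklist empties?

22

Trace (22 dequeues):
  [1] u=0 | in [-2,3] | out [-3,2] | prev ⊥ | push {}
  [2] u=1 | in ⊥ | out [1,3] | ==
  [3] u=2 | in [-2,3] | out [-3,3] | prev [-1,0] | push {0}
  [4] u=3 | in ⊥ | out [0,1] | ==
  [5] u=4 | in [1,3] | out [1,3] | prev ⊥ | push {1}
  [6] u=5 | in ⊥ | out [-2,3] | ==
  [7] u=6 | in [1,3] | out [0,2] | prev ⊥ | push {5}
  [8] u=0 | in [-3,3] | out [-3,2] | ==
  [9] u=1 | in [1,3] | out [0,3] | prev [1,3] | push {4}
  [10] u=5 | in [0,2] | out [-2,3] | ==
  [11] u=4 | in [0,3] | out [0,3] | prev [1,3] | push {1,6}
  [12] u=1 | in [0,3] | out [-1,3] | prev [0,3] | push {4}
  [13] u=6 | in [0,3] | out [0,2] | ==
  [14] u=4 | in [-1,3] | out [-1,3] | prev [0,3] | push {1,6}
  [15] u=1 | in [-1,3] | out [-2,3] | prev [-1,3] | push {4}
  [16] u=6 | in [-1,3] | out [0,2] | ==
  [17] u=4 | in [-2,3] | out [-2,3] | prev [-1,3] | push {1,6}
  [18] u=1 | in [-2,3] | out [-3,3] | prev [-2,3] | push {4}
  [19] u=6 | in [-2,3] | out [0,2] | ==
  [20] u=4 | in [-3,3] | out [-3,3] | prev [-2,3] | push {1,6}
  [21] u=1 | in [-3,3] | out [-3,3] | ==
  [22] u=6 | in [-3,3] | out [0,2] | ==

Converged values:
  [0] [-3,2]
  [1] [-3,3]
  [2] [-3,3]
  [3] [0,1]
  [4] [-3,3]
  [5] [-2,3]
  [6] [0,2]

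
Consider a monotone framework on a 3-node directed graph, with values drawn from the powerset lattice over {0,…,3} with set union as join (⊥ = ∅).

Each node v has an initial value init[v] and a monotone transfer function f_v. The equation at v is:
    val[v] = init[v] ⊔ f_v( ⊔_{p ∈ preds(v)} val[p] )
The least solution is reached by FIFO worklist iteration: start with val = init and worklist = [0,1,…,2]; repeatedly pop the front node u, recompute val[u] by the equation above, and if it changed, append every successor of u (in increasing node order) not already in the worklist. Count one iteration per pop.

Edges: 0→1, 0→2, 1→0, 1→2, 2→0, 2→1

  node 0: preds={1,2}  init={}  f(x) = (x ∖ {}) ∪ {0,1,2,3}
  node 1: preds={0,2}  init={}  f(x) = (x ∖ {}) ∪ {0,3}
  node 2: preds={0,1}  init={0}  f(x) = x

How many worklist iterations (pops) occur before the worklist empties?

5

Worklist (5 pops):
  #1 pop 0: in={0} → {0,1,2,3} (was {}); enqueue []
  #2 pop 1: in={0,1,2,3} → {0,1,2,3} (was {}); enqueue [0]
  #3 pop 2: in={0,1,2,3} → {0,1,2,3} (was {0}); enqueue [1]
  #4 pop 0: in={0,1,2,3} → {0,1,2,3} (no change)
  #5 pop 1: in={0,1,2,3} → {0,1,2,3} (no change)

Fixpoint:
  val[0] = {0,1,2,3}
  val[1] = {0,1,2,3}
  val[2] = {0,1,2,3}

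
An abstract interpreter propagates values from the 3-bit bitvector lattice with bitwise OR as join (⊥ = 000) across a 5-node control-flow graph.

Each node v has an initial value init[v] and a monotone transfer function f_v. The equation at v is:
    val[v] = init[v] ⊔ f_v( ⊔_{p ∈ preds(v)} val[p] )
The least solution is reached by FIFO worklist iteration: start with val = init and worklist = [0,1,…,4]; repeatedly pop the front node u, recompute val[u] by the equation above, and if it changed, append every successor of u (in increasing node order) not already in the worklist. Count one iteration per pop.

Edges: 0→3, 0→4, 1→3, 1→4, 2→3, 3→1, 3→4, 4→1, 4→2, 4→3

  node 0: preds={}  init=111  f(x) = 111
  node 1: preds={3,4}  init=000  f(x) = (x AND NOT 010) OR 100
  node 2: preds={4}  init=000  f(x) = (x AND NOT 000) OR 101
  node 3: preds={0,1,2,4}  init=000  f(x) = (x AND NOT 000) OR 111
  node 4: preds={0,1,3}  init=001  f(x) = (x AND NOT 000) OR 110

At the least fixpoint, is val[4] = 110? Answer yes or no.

Worklist (8 pops):
  #1 pop 0: in=000 → 111 (no change)
  #2 pop 1: in=001 → 101 (was 000); enqueue []
  #3 pop 2: in=001 → 101 (was 000); enqueue []
  #4 pop 3: in=111 → 111 (was 000); enqueue [1]
  #5 pop 4: in=111 → 111 (was 001); enqueue [2,3]
  #6 pop 1: in=111 → 101 (no change)
  #7 pop 2: in=111 → 111 (was 101); enqueue []
  #8 pop 3: in=111 → 111 (no change)

Fixpoint:
  val[0] = 111
  val[1] = 101
  val[2] = 111
  val[3] = 111
  val[4] = 111

no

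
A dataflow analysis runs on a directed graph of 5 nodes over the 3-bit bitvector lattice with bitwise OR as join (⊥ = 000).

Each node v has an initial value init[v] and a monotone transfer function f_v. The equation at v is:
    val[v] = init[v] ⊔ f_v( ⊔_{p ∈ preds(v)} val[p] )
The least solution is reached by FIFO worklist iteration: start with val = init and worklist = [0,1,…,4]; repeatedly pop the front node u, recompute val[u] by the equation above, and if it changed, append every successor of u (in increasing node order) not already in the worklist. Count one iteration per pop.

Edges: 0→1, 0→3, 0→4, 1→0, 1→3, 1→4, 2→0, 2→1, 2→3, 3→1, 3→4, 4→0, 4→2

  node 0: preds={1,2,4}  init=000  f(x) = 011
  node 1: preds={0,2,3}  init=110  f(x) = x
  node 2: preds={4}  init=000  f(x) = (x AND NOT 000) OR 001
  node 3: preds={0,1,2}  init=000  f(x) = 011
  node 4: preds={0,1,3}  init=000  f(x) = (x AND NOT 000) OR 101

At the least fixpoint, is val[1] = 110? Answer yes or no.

Trace (11 dequeues):
  [1] u=0 | in 110 | out 011 | prev 000 | push {}
  [2] u=1 | in 011 | out 111 | prev 110 | push {0}
  [3] u=2 | in 000 | out 001 | prev 000 | push {1}
  [4] u=3 | in 111 | out 011 | prev 000 | push {}
  [5] u=4 | in 111 | out 111 | prev 000 | push {2}
  [6] u=0 | in 111 | out 011 | ==
  [7] u=1 | in 011 | out 111 | ==
  [8] u=2 | in 111 | out 111 | prev 001 | push {0,1,3}
  [9] u=0 | in 111 | out 011 | ==
  [10] u=1 | in 111 | out 111 | ==
  [11] u=3 | in 111 | out 011 | ==

Converged values:
  [0] 011
  [1] 111
  [2] 111
  [3] 011
  [4] 111

no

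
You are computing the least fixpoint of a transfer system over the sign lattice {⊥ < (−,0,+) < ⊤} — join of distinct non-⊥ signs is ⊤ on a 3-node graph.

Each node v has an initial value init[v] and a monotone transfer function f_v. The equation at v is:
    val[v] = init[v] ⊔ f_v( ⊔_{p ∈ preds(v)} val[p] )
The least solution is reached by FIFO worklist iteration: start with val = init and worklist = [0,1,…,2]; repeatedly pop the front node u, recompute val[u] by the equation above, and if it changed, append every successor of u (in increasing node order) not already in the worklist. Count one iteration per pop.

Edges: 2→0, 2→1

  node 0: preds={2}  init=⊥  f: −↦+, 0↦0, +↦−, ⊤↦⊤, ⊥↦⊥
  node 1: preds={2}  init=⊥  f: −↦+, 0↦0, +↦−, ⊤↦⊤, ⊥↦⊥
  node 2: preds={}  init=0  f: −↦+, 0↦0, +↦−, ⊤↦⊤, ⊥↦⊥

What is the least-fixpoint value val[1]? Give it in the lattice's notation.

Iteration log — 3 steps:
  step 1. node 0  ⊔preds=0  new=0  old=⊥  +wl: 
  step 2. node 1  ⊔preds=0  new=0  old=⊥  +wl: 
  step 3. node 2  ⊔preds=⊥  new=0  stable

Least fixpoint reached:
  node 0: 0
  node 1: 0
  node 2: 0

0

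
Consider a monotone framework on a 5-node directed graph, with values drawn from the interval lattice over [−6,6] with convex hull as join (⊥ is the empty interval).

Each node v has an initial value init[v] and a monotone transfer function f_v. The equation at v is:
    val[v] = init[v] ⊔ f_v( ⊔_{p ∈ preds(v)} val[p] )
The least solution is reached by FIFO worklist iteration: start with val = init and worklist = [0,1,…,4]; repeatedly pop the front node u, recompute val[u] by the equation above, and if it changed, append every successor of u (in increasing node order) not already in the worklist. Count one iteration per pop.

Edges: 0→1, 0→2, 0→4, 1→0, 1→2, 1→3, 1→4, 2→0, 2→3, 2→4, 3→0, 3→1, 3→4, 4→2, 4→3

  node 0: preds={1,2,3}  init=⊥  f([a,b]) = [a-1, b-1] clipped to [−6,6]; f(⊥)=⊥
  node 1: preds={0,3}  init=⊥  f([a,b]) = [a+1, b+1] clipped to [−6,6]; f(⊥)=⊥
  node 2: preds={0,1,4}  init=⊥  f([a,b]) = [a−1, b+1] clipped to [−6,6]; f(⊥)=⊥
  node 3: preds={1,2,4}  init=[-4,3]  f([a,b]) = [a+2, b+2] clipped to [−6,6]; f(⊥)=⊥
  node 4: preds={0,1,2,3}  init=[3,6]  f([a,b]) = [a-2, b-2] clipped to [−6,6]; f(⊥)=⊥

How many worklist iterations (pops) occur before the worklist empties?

Worklist (11 pops):
  #1 pop 0: in=[-4,3] → [-5,2] (was ⊥); enqueue []
  #2 pop 1: in=[-5,3] → [-4,4] (was ⊥); enqueue [0]
  #3 pop 2: in=[-5,6] → [-6,6] (was ⊥); enqueue []
  #4 pop 3: in=[-6,6] → [-4,6] (was [-4,3]); enqueue [1]
  #5 pop 4: in=[-6,6] → [-6,6] (was [3,6]); enqueue [2,3]
  #6 pop 0: in=[-6,6] → [-6,5] (was [-5,2]); enqueue [4]
  #7 pop 1: in=[-6,6] → [-5,6] (was [-4,4]); enqueue [0]
  #8 pop 2: in=[-6,6] → [-6,6] (no change)
  #9 pop 3: in=[-6,6] → [-4,6] (no change)
  #10 pop 4: in=[-6,6] → [-6,6] (no change)
  #11 pop 0: in=[-6,6] → [-6,5] (no change)

Fixpoint:
  val[0] = [-6,5]
  val[1] = [-5,6]
  val[2] = [-6,6]
  val[3] = [-4,6]
  val[4] = [-6,6]

11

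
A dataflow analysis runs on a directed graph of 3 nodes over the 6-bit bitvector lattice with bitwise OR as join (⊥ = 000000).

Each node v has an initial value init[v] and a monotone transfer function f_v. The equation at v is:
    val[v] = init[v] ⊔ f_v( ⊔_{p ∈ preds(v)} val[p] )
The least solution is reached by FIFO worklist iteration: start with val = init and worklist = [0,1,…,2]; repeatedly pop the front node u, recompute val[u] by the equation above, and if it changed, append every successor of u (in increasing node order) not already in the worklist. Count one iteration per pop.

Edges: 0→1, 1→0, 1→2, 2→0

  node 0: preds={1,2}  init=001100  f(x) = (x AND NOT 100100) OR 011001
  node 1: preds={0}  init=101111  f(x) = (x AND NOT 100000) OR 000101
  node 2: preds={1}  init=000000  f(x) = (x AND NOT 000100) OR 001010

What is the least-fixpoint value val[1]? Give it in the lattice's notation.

111111

Trace (4 dequeues):
  [1] u=0 | in 101111 | out 011111 | prev 001100 | push {}
  [2] u=1 | in 011111 | out 111111 | prev 101111 | push {0}
  [3] u=2 | in 111111 | out 111011 | prev 000000 | push {}
  [4] u=0 | in 111111 | out 011111 | ==

Converged values:
  [0] 011111
  [1] 111111
  [2] 111011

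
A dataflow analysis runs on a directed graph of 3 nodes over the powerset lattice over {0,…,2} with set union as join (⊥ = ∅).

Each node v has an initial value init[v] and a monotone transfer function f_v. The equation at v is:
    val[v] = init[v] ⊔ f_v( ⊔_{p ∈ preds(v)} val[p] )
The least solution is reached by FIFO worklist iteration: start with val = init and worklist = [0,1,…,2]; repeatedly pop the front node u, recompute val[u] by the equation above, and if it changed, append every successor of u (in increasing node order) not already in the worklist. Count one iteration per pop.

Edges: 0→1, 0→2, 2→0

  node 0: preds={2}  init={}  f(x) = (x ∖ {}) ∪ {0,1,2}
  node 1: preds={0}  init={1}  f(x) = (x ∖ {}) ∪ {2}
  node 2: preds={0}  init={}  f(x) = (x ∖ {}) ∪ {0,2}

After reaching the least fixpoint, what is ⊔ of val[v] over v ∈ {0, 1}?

{0,1,2}

Iteration log — 4 steps:
  step 1. node 0  ⊔preds={}  new={0,1,2}  old={}  +wl: 
  step 2. node 1  ⊔preds={0,1,2}  new={0,1,2}  old={1}  +wl: 
  step 3. node 2  ⊔preds={0,1,2}  new={0,1,2}  old={}  +wl: 0
  step 4. node 0  ⊔preds={0,1,2}  new={0,1,2}  stable

Least fixpoint reached:
  node 0: {0,1,2}
  node 1: {0,1,2}
  node 2: {0,1,2}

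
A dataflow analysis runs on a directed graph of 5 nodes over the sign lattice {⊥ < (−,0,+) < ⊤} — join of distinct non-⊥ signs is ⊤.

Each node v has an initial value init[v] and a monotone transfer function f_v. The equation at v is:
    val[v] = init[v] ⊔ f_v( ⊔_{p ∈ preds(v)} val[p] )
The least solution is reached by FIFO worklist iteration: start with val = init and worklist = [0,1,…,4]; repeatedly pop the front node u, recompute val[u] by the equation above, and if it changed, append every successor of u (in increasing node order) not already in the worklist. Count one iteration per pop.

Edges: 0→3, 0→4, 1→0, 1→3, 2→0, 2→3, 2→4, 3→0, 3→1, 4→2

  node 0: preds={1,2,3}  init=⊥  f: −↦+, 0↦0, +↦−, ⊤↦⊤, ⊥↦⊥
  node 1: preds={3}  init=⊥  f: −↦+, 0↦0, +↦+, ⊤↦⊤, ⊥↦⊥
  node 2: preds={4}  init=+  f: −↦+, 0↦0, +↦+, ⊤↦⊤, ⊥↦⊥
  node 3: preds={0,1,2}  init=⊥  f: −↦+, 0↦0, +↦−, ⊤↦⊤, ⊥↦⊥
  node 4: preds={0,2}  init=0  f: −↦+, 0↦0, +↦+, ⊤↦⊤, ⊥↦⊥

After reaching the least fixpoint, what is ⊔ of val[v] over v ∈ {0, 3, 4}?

Worklist (11 pops):
  #1 pop 0: in=+ → − (was ⊥); enqueue []
  #2 pop 1: in=⊥ → ⊥ (no change)
  #3 pop 2: in=0 → ⊤ (was +); enqueue [0]
  #4 pop 3: in=⊤ → ⊤ (was ⊥); enqueue [1]
  #5 pop 4: in=⊤ → ⊤ (was 0); enqueue [2]
  #6 pop 0: in=⊤ → ⊤ (was −); enqueue [3,4]
  #7 pop 1: in=⊤ → ⊤ (was ⊥); enqueue [0]
  #8 pop 2: in=⊤ → ⊤ (no change)
  #9 pop 3: in=⊤ → ⊤ (no change)
  #10 pop 4: in=⊤ → ⊤ (no change)
  #11 pop 0: in=⊤ → ⊤ (no change)

Fixpoint:
  val[0] = ⊤
  val[1] = ⊤
  val[2] = ⊤
  val[3] = ⊤
  val[4] = ⊤

⊤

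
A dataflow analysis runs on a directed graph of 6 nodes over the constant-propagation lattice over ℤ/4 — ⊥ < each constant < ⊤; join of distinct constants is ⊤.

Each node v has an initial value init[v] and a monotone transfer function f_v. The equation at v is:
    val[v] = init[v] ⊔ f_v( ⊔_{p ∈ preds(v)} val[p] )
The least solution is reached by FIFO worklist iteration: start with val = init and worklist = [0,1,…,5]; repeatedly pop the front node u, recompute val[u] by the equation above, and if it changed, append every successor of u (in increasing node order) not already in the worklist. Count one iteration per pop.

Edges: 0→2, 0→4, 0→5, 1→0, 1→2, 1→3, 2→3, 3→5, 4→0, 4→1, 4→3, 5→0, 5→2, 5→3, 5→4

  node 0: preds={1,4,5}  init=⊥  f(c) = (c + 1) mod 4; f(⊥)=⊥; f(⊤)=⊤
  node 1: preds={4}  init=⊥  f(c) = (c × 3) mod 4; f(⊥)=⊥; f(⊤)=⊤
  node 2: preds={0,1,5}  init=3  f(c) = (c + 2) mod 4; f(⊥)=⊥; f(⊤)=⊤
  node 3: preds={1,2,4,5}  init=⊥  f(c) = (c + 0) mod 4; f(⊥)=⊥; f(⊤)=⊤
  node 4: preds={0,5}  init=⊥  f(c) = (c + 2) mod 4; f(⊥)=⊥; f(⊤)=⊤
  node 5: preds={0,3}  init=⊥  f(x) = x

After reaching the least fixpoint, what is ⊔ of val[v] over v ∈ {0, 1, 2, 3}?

⊤

Worklist (18 pops):
  #1 pop 0: in=⊥ → ⊥ (no change)
  #2 pop 1: in=⊥ → ⊥ (no change)
  #3 pop 2: in=⊥ → 3 (no change)
  #4 pop 3: in=3 → 3 (was ⊥); enqueue []
  #5 pop 4: in=⊥ → ⊥ (no change)
  #6 pop 5: in=3 → 3 (was ⊥); enqueue [0,2,3,4]
  #7 pop 0: in=3 → 0 (was ⊥); enqueue [5]
  #8 pop 2: in=⊤ → ⊤ (was 3); enqueue []
  #9 pop 3: in=⊤ → ⊤ (was 3); enqueue []
  #10 pop 4: in=⊤ → ⊤ (was ⊥); enqueue [0,1,3]
  #11 pop 5: in=⊤ → ⊤ (was 3); enqueue [2,4]
  #12 pop 0: in=⊤ → ⊤ (was 0); enqueue [5]
  #13 pop 1: in=⊤ → ⊤ (was ⊥); enqueue [0]
  #14 pop 3: in=⊤ → ⊤ (no change)
  #15 pop 2: in=⊤ → ⊤ (no change)
  #16 pop 4: in=⊤ → ⊤ (no change)
  #17 pop 5: in=⊤ → ⊤ (no change)
  #18 pop 0: in=⊤ → ⊤ (no change)

Fixpoint:
  val[0] = ⊤
  val[1] = ⊤
  val[2] = ⊤
  val[3] = ⊤
  val[4] = ⊤
  val[5] = ⊤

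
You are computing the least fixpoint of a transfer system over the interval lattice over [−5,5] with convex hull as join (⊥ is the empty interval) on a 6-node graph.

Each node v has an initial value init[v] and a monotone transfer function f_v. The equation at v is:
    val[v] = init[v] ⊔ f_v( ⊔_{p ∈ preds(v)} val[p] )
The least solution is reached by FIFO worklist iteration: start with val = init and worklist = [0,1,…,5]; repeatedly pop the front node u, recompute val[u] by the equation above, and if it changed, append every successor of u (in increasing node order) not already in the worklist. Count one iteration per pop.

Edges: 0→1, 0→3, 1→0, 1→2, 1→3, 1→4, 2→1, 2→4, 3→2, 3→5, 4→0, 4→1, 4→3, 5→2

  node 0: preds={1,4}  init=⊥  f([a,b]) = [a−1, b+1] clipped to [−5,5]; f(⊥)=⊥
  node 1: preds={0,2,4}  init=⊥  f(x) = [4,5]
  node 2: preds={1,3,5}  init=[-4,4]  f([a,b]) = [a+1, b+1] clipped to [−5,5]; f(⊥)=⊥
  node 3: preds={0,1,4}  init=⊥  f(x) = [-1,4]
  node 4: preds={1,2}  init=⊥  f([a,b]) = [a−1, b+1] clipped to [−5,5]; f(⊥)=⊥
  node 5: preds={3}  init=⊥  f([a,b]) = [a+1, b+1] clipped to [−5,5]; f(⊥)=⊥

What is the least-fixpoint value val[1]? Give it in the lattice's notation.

Iteration log — 10 steps:
  step 1. node 0  ⊔preds=⊥  new=⊥  stable
  step 2. node 1  ⊔preds=[-4,4]  new=[4,5]  old=⊥  +wl: 0
  step 3. node 2  ⊔preds=[4,5]  new=[-4,5]  old=[-4,4]  +wl: 1
  step 4. node 3  ⊔preds=[4,5]  new=[-1,4]  old=⊥  +wl: 2
  step 5. node 4  ⊔preds=[-4,5]  new=[-5,5]  old=⊥  +wl: 3
  step 6. node 5  ⊔preds=[-1,4]  new=[0,5]  old=⊥  +wl: 
  step 7. node 0  ⊔preds=[-5,5]  new=[-5,5]  old=⊥  +wl: 
  step 8. node 1  ⊔preds=[-5,5]  new=[4,5]  stable
  step 9. node 2  ⊔preds=[-1,5]  new=[-4,5]  stable
  step 10. node 3  ⊔preds=[-5,5]  new=[-1,4]  stable

Least fixpoint reached:
  node 0: [-5,5]
  node 1: [4,5]
  node 2: [-4,5]
  node 3: [-1,4]
  node 4: [-5,5]
  node 5: [0,5]

[4,5]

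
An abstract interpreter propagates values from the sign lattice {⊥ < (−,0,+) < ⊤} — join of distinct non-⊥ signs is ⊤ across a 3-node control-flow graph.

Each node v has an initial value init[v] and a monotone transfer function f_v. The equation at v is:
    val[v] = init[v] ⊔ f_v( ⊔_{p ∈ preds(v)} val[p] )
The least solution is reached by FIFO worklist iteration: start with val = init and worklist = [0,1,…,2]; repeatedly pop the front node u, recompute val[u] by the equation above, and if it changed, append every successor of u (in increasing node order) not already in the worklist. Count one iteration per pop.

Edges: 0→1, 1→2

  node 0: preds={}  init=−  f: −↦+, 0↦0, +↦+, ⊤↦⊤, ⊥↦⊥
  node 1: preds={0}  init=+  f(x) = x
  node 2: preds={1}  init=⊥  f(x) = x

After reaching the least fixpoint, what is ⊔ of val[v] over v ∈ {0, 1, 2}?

Iteration log — 3 steps:
  step 1. node 0  ⊔preds=⊥  new=−  stable
  step 2. node 1  ⊔preds=−  new=⊤  old=+  +wl: 
  step 3. node 2  ⊔preds=⊤  new=⊤  old=⊥  +wl: 

Least fixpoint reached:
  node 0: −
  node 1: ⊤
  node 2: ⊤

⊤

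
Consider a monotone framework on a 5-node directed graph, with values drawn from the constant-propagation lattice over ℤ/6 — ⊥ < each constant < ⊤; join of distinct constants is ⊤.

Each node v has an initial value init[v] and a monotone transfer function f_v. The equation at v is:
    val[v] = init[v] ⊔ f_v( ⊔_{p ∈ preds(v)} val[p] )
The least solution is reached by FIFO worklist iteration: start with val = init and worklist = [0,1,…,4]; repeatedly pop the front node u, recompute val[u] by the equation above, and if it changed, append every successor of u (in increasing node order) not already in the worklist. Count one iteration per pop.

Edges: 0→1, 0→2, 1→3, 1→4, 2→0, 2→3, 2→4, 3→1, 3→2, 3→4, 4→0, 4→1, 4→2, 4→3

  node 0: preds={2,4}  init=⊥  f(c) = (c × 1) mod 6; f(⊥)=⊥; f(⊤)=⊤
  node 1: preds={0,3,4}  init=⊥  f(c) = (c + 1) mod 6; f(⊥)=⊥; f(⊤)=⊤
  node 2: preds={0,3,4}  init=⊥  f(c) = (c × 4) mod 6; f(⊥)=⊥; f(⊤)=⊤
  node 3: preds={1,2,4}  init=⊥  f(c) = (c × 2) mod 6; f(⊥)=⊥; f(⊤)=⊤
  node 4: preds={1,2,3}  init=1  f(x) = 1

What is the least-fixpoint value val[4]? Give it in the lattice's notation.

1

Iteration log — 11 steps:
  step 1. node 0  ⊔preds=1  new=1  old=⊥  +wl: 
  step 2. node 1  ⊔preds=1  new=2  old=⊥  +wl: 
  step 3. node 2  ⊔preds=1  new=4  old=⊥  +wl: 0
  step 4. node 3  ⊔preds=⊤  new=⊤  old=⊥  +wl: 1,2
  step 5. node 4  ⊔preds=⊤  new=1  stable
  step 6. node 0  ⊔preds=⊤  new=⊤  old=1  +wl: 
  step 7. node 1  ⊔preds=⊤  new=⊤  old=2  +wl: 3,4
  step 8. node 2  ⊔preds=⊤  new=⊤  old=4  +wl: 0
  step 9. node 3  ⊔preds=⊤  new=⊤  stable
  step 10. node 4  ⊔preds=⊤  new=1  stable
  step 11. node 0  ⊔preds=⊤  new=⊤  stable

Least fixpoint reached:
  node 0: ⊤
  node 1: ⊤
  node 2: ⊤
  node 3: ⊤
  node 4: 1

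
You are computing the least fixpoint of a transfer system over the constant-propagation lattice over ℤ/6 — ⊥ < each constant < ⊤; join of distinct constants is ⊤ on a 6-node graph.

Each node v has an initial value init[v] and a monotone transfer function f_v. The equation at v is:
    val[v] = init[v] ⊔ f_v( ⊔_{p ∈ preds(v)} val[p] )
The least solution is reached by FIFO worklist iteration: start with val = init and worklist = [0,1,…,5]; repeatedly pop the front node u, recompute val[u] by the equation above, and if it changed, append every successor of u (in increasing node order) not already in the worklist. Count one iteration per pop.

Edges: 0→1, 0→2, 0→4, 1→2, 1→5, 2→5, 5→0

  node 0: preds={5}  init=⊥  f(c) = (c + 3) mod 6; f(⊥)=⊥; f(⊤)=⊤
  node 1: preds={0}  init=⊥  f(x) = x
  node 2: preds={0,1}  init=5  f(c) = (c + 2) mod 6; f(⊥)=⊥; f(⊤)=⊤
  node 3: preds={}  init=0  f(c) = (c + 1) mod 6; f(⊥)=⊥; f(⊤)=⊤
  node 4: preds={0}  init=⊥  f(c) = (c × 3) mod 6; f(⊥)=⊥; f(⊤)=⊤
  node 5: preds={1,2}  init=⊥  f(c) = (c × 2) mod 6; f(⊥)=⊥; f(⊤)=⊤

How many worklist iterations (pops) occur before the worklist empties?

16

Worklist (16 pops):
  #1 pop 0: in=⊥ → ⊥ (no change)
  #2 pop 1: in=⊥ → ⊥ (no change)
  #3 pop 2: in=⊥ → 5 (no change)
  #4 pop 3: in=⊥ → 0 (no change)
  #5 pop 4: in=⊥ → ⊥ (no change)
  #6 pop 5: in=5 → 4 (was ⊥); enqueue [0]
  #7 pop 0: in=4 → 1 (was ⊥); enqueue [1,2,4]
  #8 pop 1: in=1 → 1 (was ⊥); enqueue [5]
  #9 pop 2: in=1 → ⊤ (was 5); enqueue []
  #10 pop 4: in=1 → 3 (was ⊥); enqueue []
  #11 pop 5: in=⊤ → ⊤ (was 4); enqueue [0]
  #12 pop 0: in=⊤ → ⊤ (was 1); enqueue [1,2,4]
  #13 pop 1: in=⊤ → ⊤ (was 1); enqueue [5]
  #14 pop 2: in=⊤ → ⊤ (no change)
  #15 pop 4: in=⊤ → ⊤ (was 3); enqueue []
  #16 pop 5: in=⊤ → ⊤ (no change)

Fixpoint:
  val[0] = ⊤
  val[1] = ⊤
  val[2] = ⊤
  val[3] = 0
  val[4] = ⊤
  val[5] = ⊤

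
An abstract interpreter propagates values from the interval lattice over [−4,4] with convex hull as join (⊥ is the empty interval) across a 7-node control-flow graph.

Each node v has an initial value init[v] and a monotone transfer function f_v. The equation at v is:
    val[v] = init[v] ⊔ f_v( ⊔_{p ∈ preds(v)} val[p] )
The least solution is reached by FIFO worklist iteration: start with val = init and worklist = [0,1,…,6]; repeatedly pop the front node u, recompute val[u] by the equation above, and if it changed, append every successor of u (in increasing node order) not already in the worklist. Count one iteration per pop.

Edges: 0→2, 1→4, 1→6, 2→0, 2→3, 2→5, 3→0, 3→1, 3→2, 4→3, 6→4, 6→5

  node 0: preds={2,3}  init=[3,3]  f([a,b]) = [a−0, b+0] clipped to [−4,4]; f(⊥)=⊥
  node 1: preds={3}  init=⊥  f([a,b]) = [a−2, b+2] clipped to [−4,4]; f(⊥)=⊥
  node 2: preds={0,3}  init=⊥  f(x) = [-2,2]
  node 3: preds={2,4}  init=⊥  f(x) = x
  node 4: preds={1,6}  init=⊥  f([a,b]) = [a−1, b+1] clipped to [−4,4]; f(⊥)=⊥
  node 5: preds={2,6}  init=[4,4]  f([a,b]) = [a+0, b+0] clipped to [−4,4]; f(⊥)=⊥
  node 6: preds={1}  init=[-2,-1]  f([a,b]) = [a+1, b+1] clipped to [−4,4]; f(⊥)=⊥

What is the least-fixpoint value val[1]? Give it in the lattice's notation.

[-4,4]

Iteration log — 22 steps:
  step 1. node 0  ⊔preds=⊥  new=[3,3]  stable
  step 2. node 1  ⊔preds=⊥  new=⊥  stable
  step 3. node 2  ⊔preds=[3,3]  new=[-2,2]  old=⊥  +wl: 0
  step 4. node 3  ⊔preds=[-2,2]  new=[-2,2]  old=⊥  +wl: 1,2
  step 5. node 4  ⊔preds=[-2,-1]  new=[-3,0]  old=⊥  +wl: 3
  step 6. node 5  ⊔preds=[-2,2]  new=[-2,4]  old=[4,4]  +wl: 
  step 7. node 6  ⊔preds=⊥  new=[-2,-1]  stable
  step 8. node 0  ⊔preds=[-2,2]  new=[-2,3]  old=[3,3]  +wl: 
  step 9. node 1  ⊔preds=[-2,2]  new=[-4,4]  old=⊥  +wl: 4,6
  step 10. node 2  ⊔preds=[-2,3]  new=[-2,2]  stable
  step 11. node 3  ⊔preds=[-3,2]  new=[-3,2]  old=[-2,2]  +wl: 0,1,2
  step 12. node 4  ⊔preds=[-4,4]  new=[-4,4]  old=[-3,0]  +wl: 3
  step 13. node 6  ⊔preds=[-4,4]  new=[-3,4]  old=[-2,-1]  +wl: 4,5
  step 14. node 0  ⊔preds=[-3,2]  new=[-3,3]  old=[-2,3]  +wl: 
  step 15. node 1  ⊔preds=[-3,2]  new=[-4,4]  stable
  step 16. node 2  ⊔preds=[-3,3]  new=[-2,2]  stable
  step 17. node 3  ⊔preds=[-4,4]  new=[-4,4]  old=[-3,2]  +wl: 0,1,2
  step 18. node 4  ⊔preds=[-4,4]  new=[-4,4]  stable
  step 19. node 5  ⊔preds=[-3,4]  new=[-3,4]  old=[-2,4]  +wl: 
  step 20. node 0  ⊔preds=[-4,4]  new=[-4,4]  old=[-3,3]  +wl: 
  step 21. node 1  ⊔preds=[-4,4]  new=[-4,4]  stable
  step 22. node 2  ⊔preds=[-4,4]  new=[-2,2]  stable

Least fixpoint reached:
  node 0: [-4,4]
  node 1: [-4,4]
  node 2: [-2,2]
  node 3: [-4,4]
  node 4: [-4,4]
  node 5: [-3,4]
  node 6: [-3,4]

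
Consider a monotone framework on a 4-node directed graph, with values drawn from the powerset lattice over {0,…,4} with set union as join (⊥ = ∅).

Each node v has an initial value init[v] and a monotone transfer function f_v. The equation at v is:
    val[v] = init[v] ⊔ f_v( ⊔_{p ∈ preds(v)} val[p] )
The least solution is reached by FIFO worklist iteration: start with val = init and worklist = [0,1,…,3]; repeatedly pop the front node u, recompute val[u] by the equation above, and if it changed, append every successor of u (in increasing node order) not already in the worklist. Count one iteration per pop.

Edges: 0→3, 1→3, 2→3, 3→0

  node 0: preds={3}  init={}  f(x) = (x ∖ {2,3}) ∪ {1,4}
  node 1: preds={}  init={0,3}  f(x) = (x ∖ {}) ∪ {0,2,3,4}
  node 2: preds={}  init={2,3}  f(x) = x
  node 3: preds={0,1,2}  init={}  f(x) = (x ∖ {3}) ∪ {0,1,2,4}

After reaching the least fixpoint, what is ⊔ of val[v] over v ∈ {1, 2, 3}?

Worklist (6 pops):
  #1 pop 0: in={} → {1,4} (was {}); enqueue []
  #2 pop 1: in={} → {0,2,3,4} (was {0,3}); enqueue []
  #3 pop 2: in={} → {2,3} (no change)
  #4 pop 3: in={0,1,2,3,4} → {0,1,2,4} (was {}); enqueue [0]
  #5 pop 0: in={0,1,2,4} → {0,1,4} (was {1,4}); enqueue [3]
  #6 pop 3: in={0,1,2,3,4} → {0,1,2,4} (no change)

Fixpoint:
  val[0] = {0,1,4}
  val[1] = {0,2,3,4}
  val[2] = {2,3}
  val[3] = {0,1,2,4}

{0,1,2,3,4}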